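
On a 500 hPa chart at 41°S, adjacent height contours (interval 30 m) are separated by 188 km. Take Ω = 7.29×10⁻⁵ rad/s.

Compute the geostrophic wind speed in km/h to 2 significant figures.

Coriolis parameter at 41°S:
f = 2Ω sin φ = 2 × 7.29×10⁻⁵ × sin 41° = 9.57×10⁻⁵ s⁻¹
Height gradient: |∂Z/∂n| = 30 m / 188000 m = 1.60×10⁻⁴
On a pressure surface, geostrophic balance gives V_g = (g/f)|∂Z/∂n|:
V_g = 9.81 × 1.60×10⁻⁴ / 9.57×10⁻⁵ = 16.4 m/s
Converting: 16.4 m/s × 3.6 = 59 km/h

59 km/h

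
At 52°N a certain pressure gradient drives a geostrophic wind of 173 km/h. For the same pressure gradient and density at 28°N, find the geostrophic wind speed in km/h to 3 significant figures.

290 km/h

With the same pressure gradient and density, V_g ∝ 1/f ∝ 1/sin φ.
V₂ = V₁ · sin φ₁ / sin φ₂ = 173 × sin 52° / sin 28°
V₂ = 173 × 0.7880/0.4695 = 290 km/h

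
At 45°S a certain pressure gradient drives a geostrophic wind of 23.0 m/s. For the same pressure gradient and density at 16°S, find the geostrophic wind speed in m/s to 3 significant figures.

59.0 m/s

With the same pressure gradient and density, V_g ∝ 1/f ∝ 1/sin φ.
V₂ = V₁ · sin φ₁ / sin φ₂ = 23.0 × sin 45° / sin 16°
V₂ = 23.0 × 0.7071/0.2756 = 59.0 m/s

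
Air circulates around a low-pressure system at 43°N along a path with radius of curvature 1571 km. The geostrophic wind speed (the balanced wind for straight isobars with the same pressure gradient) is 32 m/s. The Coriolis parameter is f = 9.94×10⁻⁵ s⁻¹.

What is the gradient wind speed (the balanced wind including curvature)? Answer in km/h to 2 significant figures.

Around a low, centrifugal force acts outward with Coriolis, so pressure-gradient force balances both:
(1/ρ)|∂P/∂n| = fV + V²/R  →  V² + fR·V − fR·V_g = 0
With fR = 9.94×10⁻⁵ × 1571×10³ m = 156 m/s:
V = [−fR + √((fR)² + 4 fR V_g)]/2 = [−156 + √(156² + 4×156×32)]/2 = 27.2 m/s
Subgeostrophic (V < V_g = 32 m/s), as expected around a low.
Converting: 27.2 m/s × 3.6 = 98 km/h

98 km/h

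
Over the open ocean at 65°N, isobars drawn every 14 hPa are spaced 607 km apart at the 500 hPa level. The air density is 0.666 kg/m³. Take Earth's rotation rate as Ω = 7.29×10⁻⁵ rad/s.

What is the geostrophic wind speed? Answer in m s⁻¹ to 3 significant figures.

Coriolis parameter at 65°N:
f = 2Ω sin φ = 2 × 7.29×10⁻⁵ × sin 65° = 1.32×10⁻⁴ s⁻¹
Pressure gradient: |∂P/∂n| = 1400 Pa / 607000 m = 2.31×10⁻³ Pa/m
Geostrophic balance (pressure-gradient force = Coriolis force):
V_g = (1/(fρ)) |∂P/∂n| = 2.31×10⁻³ / (1.32×10⁻⁴ × 0.666) = 26.2 m/s

26.2 m s⁻¹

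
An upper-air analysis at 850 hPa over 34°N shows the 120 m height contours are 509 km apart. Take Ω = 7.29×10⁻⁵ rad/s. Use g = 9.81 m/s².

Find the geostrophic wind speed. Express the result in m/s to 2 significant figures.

28 m/s

Coriolis parameter at 34°N:
f = 2Ω sin φ = 2 × 7.29×10⁻⁵ × sin 34° = 8.15×10⁻⁵ s⁻¹
Height gradient: |∂Z/∂n| = 120 m / 509000 m = 2.36×10⁻⁴
On a pressure surface, geostrophic balance gives V_g = (g/f)|∂Z/∂n|:
V_g = 9.81 × 2.36×10⁻⁴ / 8.15×10⁻⁵ = 28.4 m/s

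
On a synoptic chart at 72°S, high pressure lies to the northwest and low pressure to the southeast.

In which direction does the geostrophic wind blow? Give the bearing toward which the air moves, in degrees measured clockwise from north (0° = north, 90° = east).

045°

The pressure-gradient force points toward the southeast (bearing 135°).
Geostrophic balance: in the Southern Hemisphere the Coriolis force deflects motion to the left, so the geostrophic wind blows 90° to the left of the pressure-gradient force (low pressure on the right).
Rotating 135° by 90° counterclockwise gives 045° — the wind blows toward the northeast.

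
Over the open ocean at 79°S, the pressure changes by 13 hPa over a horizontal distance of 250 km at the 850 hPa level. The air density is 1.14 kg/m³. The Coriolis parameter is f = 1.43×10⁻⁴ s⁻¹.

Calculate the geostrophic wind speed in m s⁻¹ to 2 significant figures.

32 m s⁻¹

Pressure gradient: |∂P/∂n| = 1300 Pa / 250000 m = 5.20×10⁻³ Pa/m
Geostrophic balance (pressure-gradient force = Coriolis force):
V_g = (1/(fρ)) |∂P/∂n| = 5.20×10⁻³ / (1.43×10⁻⁴ × 1.14) = 31.9 m/s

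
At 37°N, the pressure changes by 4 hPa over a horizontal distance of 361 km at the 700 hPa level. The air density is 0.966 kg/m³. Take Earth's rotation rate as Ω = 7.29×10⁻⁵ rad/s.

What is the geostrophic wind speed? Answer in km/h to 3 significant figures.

Coriolis parameter at 37°N:
f = 2Ω sin φ = 2 × 7.29×10⁻⁵ × sin 37° = 8.77×10⁻⁵ s⁻¹
Pressure gradient: |∂P/∂n| = 400 Pa / 361000 m = 1.11×10⁻³ Pa/m
Geostrophic balance (pressure-gradient force = Coriolis force):
V_g = (1/(fρ)) |∂P/∂n| = 1.11×10⁻³ / (8.77×10⁻⁵ × 0.966) = 13.1 m/s
Converting: 13.1 m/s × 3.6 = 47.1 km/h

47.1 km/h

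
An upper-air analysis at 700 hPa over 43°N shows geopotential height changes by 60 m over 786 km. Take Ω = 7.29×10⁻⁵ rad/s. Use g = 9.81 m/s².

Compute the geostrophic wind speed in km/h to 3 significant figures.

27.1 km/h

Coriolis parameter at 43°N:
f = 2Ω sin φ = 2 × 7.29×10⁻⁵ × sin 43° = 9.94×10⁻⁵ s⁻¹
Height gradient: |∂Z/∂n| = 60 m / 786000 m = 7.63×10⁻⁵
On a pressure surface, geostrophic balance gives V_g = (g/f)|∂Z/∂n|:
V_g = 9.81 × 7.63×10⁻⁵ / 9.94×10⁻⁵ = 7.53 m/s
Converting: 7.53 m/s × 3.6 = 27.1 km/h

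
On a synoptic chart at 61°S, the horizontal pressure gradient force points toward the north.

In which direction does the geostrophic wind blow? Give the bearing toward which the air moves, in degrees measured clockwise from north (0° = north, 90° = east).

The pressure-gradient force points toward the north (bearing 000°).
Geostrophic balance: in the Southern Hemisphere the Coriolis force deflects motion to the left, so the geostrophic wind blows 90° to the left of the pressure-gradient force (low pressure on the right).
Rotating 000° by 90° counterclockwise gives 270° — the wind blows toward the west.

270°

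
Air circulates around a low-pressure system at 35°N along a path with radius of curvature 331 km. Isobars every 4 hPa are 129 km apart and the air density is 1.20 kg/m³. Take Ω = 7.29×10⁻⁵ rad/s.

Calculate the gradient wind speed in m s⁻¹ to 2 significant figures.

19 m s⁻¹

Coriolis parameter at 35°N:
f = 2Ω sin φ = 2 × 7.29×10⁻⁵ × sin 35° = 8.36×10⁻⁵ s⁻¹
Pressure gradient: |∂P/∂n| = 400 Pa / 129000 m = 3.10×10⁻³ Pa/m
Geostrophic speed: V_g = |∂P/∂n|/(fρ) = 3.10×10⁻³/(8.36×10⁻⁵ × 1.20) = 30.9 m/s
Around a low, centrifugal force acts outward with Coriolis, so pressure-gradient force balances both:
(1/ρ)|∂P/∂n| = fV + V²/R  →  V² + fR·V − fR·V_g = 0
With fR = 8.36×10⁻⁵ × 331×10³ m = 27.7 m/s:
V = [−fR + √((fR)² + 4 fR V_g)]/2 = [−27.7 + √(27.7² + 4×27.7×30.9)]/2 = 18.5 m/s
Subgeostrophic (V < V_g = 30.9 m/s), as expected around a low.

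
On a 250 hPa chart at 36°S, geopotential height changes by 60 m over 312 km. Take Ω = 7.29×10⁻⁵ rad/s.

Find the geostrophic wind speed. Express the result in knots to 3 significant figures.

42.8 knots

Coriolis parameter at 36°S:
f = 2Ω sin φ = 2 × 7.29×10⁻⁵ × sin 36° = 8.57×10⁻⁵ s⁻¹
Height gradient: |∂Z/∂n| = 60 m / 312000 m = 1.92×10⁻⁴
On a pressure surface, geostrophic balance gives V_g = (g/f)|∂Z/∂n|:
V_g = 9.81 × 1.92×10⁻⁴ / 8.57×10⁻⁵ = 22.0 m/s
Converting: 22.0 m/s × 1.944 = 42.8 knots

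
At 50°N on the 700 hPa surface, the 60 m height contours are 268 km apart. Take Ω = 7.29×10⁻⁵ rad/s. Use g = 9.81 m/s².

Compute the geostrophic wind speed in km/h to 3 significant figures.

Coriolis parameter at 50°N:
f = 2Ω sin φ = 2 × 7.29×10⁻⁵ × sin 50° = 1.12×10⁻⁴ s⁻¹
Height gradient: |∂Z/∂n| = 60 m / 268000 m = 2.24×10⁻⁴
On a pressure surface, geostrophic balance gives V_g = (g/f)|∂Z/∂n|:
V_g = 9.81 × 2.24×10⁻⁴ / 1.12×10⁻⁴ = 19.7 m/s
Converting: 19.7 m/s × 3.6 = 70.8 km/h

70.8 km/h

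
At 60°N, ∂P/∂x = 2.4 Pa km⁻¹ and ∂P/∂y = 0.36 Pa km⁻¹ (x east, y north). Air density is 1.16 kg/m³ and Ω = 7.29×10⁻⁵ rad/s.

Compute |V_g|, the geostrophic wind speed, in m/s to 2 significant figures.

Coriolis parameter at 60°N:
f = 2Ω sin φ = 2 × 7.29×10⁻⁵ × sin 60° = 1.26×10⁻⁴ s⁻¹
Component geostrophic relations (x east, y north):
u_g = −(1/(fρ)) ∂P/∂y,  v_g = (1/(fρ)) ∂P/∂x
u_g = −(0.36×10⁻³)/(1.26×10⁻⁴ × 1.16) = −2.46 m/s;  v_g = (2.4×10⁻³)/(1.26×10⁻⁴ × 1.16) = 16.4 m/s
|V_g| = √(u_g² + v_g²) = 16.6 m/s

17 m/s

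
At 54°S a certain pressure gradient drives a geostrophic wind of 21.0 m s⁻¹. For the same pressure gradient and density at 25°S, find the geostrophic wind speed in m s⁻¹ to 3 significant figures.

With the same pressure gradient and density, V_g ∝ 1/f ∝ 1/sin φ.
V₂ = V₁ · sin φ₁ / sin φ₂ = 21.0 × sin 54° / sin 25°
V₂ = 21.0 × 0.8090/0.4226 = 40.2 m s⁻¹

40.2 m s⁻¹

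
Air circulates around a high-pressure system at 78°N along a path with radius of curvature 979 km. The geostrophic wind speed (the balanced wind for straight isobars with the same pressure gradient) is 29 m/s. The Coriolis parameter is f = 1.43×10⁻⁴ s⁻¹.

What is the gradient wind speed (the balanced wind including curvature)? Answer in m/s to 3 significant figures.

Around a high, pressure-gradient force acts outward with centrifugal, so Coriolis balances both:
fV = (1/ρ)|∂P/∂n| + V²/R  →  V² − fR·V + fR·V_g = 0
With fR = 1.43×10⁻⁴ × 979×10³ m = 140 m/s:
V = [fR − √((fR)² − 4 fR V_g)]/2 = [140 − √(140² − 4×140×29)]/2 = 41 m/s
Supergeostrophic (V > V_g = 29 m/s), as expected around a high.

41.0 m/s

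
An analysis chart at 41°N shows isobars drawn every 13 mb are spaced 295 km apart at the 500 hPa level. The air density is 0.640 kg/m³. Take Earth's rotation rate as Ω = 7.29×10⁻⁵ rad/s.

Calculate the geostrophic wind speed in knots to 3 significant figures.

Coriolis parameter at 41°N:
f = 2Ω sin φ = 2 × 7.29×10⁻⁵ × sin 41° = 9.57×10⁻⁵ s⁻¹
Pressure gradient: |∂P/∂n| = 1300 Pa / 295000 m = 4.41×10⁻³ Pa/m
Geostrophic balance (pressure-gradient force = Coriolis force):
V_g = (1/(fρ)) |∂P/∂n| = 4.41×10⁻³ / (9.57×10⁻⁵ × 0.640) = 72.0 m/s
Converting: 72.0 m/s × 1.944 = 140 knots

140 knots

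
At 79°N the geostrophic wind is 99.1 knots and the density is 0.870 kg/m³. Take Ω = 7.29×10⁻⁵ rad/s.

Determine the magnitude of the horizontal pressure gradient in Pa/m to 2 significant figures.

6.3×10⁻³ Pa/m

Coriolis parameter at 79°N:
f = 2Ω sin φ = 2 × 7.29×10⁻⁵ × sin 79° = 1.43×10⁻⁴ s⁻¹
Wind speed in SI: 99.1 knots = 51.0 m/s
Geostrophic balance rearranged: |∂P/∂n| = f ρ V_g
|∂P/∂n| = 1.43×10⁻⁴ × 0.870 × 51.0 = 6.35×10⁻³ Pa/m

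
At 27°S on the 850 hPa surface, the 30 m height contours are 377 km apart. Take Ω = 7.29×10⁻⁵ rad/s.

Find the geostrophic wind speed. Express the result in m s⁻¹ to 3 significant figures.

11.8 m s⁻¹

Coriolis parameter at 27°S:
f = 2Ω sin φ = 2 × 7.29×10⁻⁵ × sin 27° = 6.62×10⁻⁵ s⁻¹
Height gradient: |∂Z/∂n| = 30 m / 377000 m = 7.96×10⁻⁵
On a pressure surface, geostrophic balance gives V_g = (g/f)|∂Z/∂n|:
V_g = 9.81 × 7.96×10⁻⁵ / 6.62×10⁻⁵ = 11.8 m/s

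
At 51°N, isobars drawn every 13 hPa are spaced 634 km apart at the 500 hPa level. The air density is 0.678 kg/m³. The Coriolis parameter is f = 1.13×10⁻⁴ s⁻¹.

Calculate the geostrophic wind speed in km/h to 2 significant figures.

Pressure gradient: |∂P/∂n| = 1300 Pa / 634000 m = 2.05×10⁻³ Pa/m
Geostrophic balance (pressure-gradient force = Coriolis force):
V_g = (1/(fρ)) |∂P/∂n| = 2.05×10⁻³ / (1.13×10⁻⁴ × 0.678) = 26.8 m/s
Converting: 26.8 m/s × 3.6 = 96 km/h

96 km/h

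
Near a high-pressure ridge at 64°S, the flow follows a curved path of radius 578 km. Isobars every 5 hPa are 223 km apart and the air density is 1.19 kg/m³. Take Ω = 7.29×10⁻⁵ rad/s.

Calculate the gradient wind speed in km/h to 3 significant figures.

Coriolis parameter at 64°S:
f = 2Ω sin φ = 2 × 7.29×10⁻⁵ × sin 64° = 1.31×10⁻⁴ s⁻¹
Pressure gradient: |∂P/∂n| = 500 Pa / 223000 m = 2.24×10⁻³ Pa/m
Geostrophic speed: V_g = |∂P/∂n|/(fρ) = 2.24×10⁻³/(1.31×10⁻⁴ × 1.19) = 14.4 m/s
Around a high, pressure-gradient force acts outward with centrifugal, so Coriolis balances both:
fV = (1/ρ)|∂P/∂n| + V²/R  →  V² − fR·V + fR·V_g = 0
With fR = 1.31×10⁻⁴ × 578×10³ m = 75.7 m/s:
V = [fR − √((fR)² − 4 fR V_g)]/2 = [75.7 − √(75.7² − 4×75.7×14.4)]/2 = 19.3 m/s
Supergeostrophic (V > V_g = 14.4 m/s), as expected around a high.
Converting: 19.3 m/s × 3.6 = 69.4 km/h

69.4 km/h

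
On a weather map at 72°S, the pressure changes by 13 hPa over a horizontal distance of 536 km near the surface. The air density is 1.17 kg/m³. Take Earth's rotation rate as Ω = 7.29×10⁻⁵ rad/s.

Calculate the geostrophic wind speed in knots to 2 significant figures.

29 knots

Coriolis parameter at 72°S:
f = 2Ω sin φ = 2 × 7.29×10⁻⁵ × sin 72° = 1.39×10⁻⁴ s⁻¹
Pressure gradient: |∂P/∂n| = 1300 Pa / 536000 m = 2.43×10⁻³ Pa/m
Geostrophic balance (pressure-gradient force = Coriolis force):
V_g = (1/(fρ)) |∂P/∂n| = 2.43×10⁻³ / (1.39×10⁻⁴ × 1.17) = 14.9 m/s
Converting: 14.9 m/s × 1.944 = 29 knots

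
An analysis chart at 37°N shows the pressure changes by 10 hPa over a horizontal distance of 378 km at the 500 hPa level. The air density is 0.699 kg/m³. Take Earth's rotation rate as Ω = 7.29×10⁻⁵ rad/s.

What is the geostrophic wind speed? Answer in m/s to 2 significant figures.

43 m/s

Coriolis parameter at 37°N:
f = 2Ω sin φ = 2 × 7.29×10⁻⁵ × sin 37° = 8.77×10⁻⁵ s⁻¹
Pressure gradient: |∂P/∂n| = 1000 Pa / 378000 m = 2.65×10⁻³ Pa/m
Geostrophic balance (pressure-gradient force = Coriolis force):
V_g = (1/(fρ)) |∂P/∂n| = 2.65×10⁻³ / (8.77×10⁻⁵ × 0.699) = 43.1 m/s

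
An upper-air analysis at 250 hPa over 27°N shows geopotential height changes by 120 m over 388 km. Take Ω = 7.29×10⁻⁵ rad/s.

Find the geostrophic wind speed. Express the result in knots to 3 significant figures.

89.1 knots

Coriolis parameter at 27°N:
f = 2Ω sin φ = 2 × 7.29×10⁻⁵ × sin 27° = 6.62×10⁻⁵ s⁻¹
Height gradient: |∂Z/∂n| = 120 m / 388000 m = 3.09×10⁻⁴
On a pressure surface, geostrophic balance gives V_g = (g/f)|∂Z/∂n|:
V_g = 9.81 × 3.09×10⁻⁴ / 6.62×10⁻⁵ = 45.8 m/s
Converting: 45.8 m/s × 1.944 = 89.1 knots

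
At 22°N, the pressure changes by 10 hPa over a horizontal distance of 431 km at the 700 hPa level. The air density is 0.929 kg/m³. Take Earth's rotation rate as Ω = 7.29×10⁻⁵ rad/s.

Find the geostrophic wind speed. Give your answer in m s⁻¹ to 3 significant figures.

45.7 m s⁻¹

Coriolis parameter at 22°N:
f = 2Ω sin φ = 2 × 7.29×10⁻⁵ × sin 22° = 5.46×10⁻⁵ s⁻¹
Pressure gradient: |∂P/∂n| = 1000 Pa / 431000 m = 2.32×10⁻³ Pa/m
Geostrophic balance (pressure-gradient force = Coriolis force):
V_g = (1/(fρ)) |∂P/∂n| = 2.32×10⁻³ / (5.46×10⁻⁵ × 0.929) = 45.7 m/s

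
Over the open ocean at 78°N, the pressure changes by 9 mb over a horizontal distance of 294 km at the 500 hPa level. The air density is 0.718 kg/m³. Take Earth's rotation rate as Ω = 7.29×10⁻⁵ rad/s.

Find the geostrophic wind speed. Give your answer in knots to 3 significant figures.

58.1 knots

Coriolis parameter at 78°N:
f = 2Ω sin φ = 2 × 7.29×10⁻⁵ × sin 78° = 1.43×10⁻⁴ s⁻¹
Pressure gradient: |∂P/∂n| = 900 Pa / 294000 m = 3.06×10⁻³ Pa/m
Geostrophic balance (pressure-gradient force = Coriolis force):
V_g = (1/(fρ)) |∂P/∂n| = 3.06×10⁻³ / (1.43×10⁻⁴ × 0.718) = 29.9 m/s
Converting: 29.9 m/s × 1.944 = 58.1 knots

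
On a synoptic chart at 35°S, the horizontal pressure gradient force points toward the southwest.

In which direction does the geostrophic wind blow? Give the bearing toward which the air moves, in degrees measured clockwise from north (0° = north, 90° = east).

The pressure-gradient force points toward the southwest (bearing 225°).
Geostrophic balance: in the Southern Hemisphere the Coriolis force deflects motion to the left, so the geostrophic wind blows 90° to the left of the pressure-gradient force (low pressure on the right).
Rotating 225° by 90° counterclockwise gives 135° — the wind blows toward the southeast.

135°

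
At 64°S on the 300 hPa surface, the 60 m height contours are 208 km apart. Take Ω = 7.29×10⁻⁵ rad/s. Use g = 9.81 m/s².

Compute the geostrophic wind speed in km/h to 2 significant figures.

Coriolis parameter at 64°S:
f = 2Ω sin φ = 2 × 7.29×10⁻⁵ × sin 64° = 1.31×10⁻⁴ s⁻¹
Height gradient: |∂Z/∂n| = 60 m / 208000 m = 2.88×10⁻⁴
On a pressure surface, geostrophic balance gives V_g = (g/f)|∂Z/∂n|:
V_g = 9.81 × 2.88×10⁻⁴ / 1.31×10⁻⁴ = 21.6 m/s
Converting: 21.6 m/s × 3.6 = 78 km/h

78 km/h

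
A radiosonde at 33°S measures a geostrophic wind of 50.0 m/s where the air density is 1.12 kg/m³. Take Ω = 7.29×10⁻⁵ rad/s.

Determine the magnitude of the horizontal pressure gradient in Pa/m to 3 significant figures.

4.45×10⁻³ Pa/m

Coriolis parameter at 33°S:
f = 2Ω sin φ = 2 × 7.29×10⁻⁵ × sin 33° = 7.94×10⁻⁵ s⁻¹
Geostrophic balance rearranged: |∂P/∂n| = f ρ V_g
|∂P/∂n| = 7.94×10⁻⁵ × 1.12 × 50.0 = 4.45×10⁻³ Pa/m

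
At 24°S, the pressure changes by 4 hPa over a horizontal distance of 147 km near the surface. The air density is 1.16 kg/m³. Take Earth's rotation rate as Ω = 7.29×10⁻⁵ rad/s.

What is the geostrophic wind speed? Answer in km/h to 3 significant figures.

142 km/h

Coriolis parameter at 24°S:
f = 2Ω sin φ = 2 × 7.29×10⁻⁵ × sin 24° = 5.93×10⁻⁵ s⁻¹
Pressure gradient: |∂P/∂n| = 400 Pa / 147000 m = 2.72×10⁻³ Pa/m
Geostrophic balance (pressure-gradient force = Coriolis force):
V_g = (1/(fρ)) |∂P/∂n| = 2.72×10⁻³ / (5.93×10⁻⁵ × 1.16) = 39.6 m/s
Converting: 39.6 m/s × 3.6 = 142 km/h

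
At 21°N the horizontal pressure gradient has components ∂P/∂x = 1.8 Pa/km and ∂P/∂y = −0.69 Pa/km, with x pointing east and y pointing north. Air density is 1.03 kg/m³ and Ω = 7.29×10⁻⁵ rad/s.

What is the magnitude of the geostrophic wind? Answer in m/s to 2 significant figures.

Coriolis parameter at 21°N:
f = 2Ω sin φ = 2 × 7.29×10⁻⁵ × sin 21° = 5.23×10⁻⁵ s⁻¹
Component geostrophic relations (x east, y north):
u_g = −(1/(fρ)) ∂P/∂y,  v_g = (1/(fρ)) ∂P/∂x
u_g = −(−0.69×10⁻³)/(5.23×10⁻⁵ × 1.03) = 12.8 m/s;  v_g = (1.8×10⁻³)/(5.23×10⁻⁵ × 1.03) = 33.4 m/s
|V_g| = √(u_g² + v_g²) = 35.8 m/s

36 m/s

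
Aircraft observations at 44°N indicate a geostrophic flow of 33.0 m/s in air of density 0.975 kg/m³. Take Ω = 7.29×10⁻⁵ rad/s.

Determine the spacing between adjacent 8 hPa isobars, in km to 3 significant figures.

Coriolis parameter at 44°N:
f = 2Ω sin φ = 2 × 7.29×10⁻⁵ × sin 44° = 1.01×10⁻⁴ s⁻¹
Geostrophic balance rearranged: |∂P/∂n| = f ρ V_g
|∂P/∂n| = 1.01×10⁻⁴ × 0.975 × 33.0 = 3.26×10⁻³ Pa/m
Isobar spacing: Δn = ΔP/|∂P/∂n| = 800 Pa / 3.26×10⁻³ Pa/m = 245495 m ≈ 245 km

245 km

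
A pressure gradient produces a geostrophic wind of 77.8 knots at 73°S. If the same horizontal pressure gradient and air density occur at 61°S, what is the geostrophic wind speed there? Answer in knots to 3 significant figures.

With the same pressure gradient and density, V_g ∝ 1/f ∝ 1/sin φ.
V₂ = V₁ · sin φ₁ / sin φ₂ = 77.8 × sin 73° / sin 61°
V₂ = 77.8 × 0.9563/0.8746 = 85.1 knots

85.1 knots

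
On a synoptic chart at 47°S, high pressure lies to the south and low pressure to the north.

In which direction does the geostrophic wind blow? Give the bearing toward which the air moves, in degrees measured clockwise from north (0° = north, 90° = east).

The pressure-gradient force points toward the north (bearing 000°).
Geostrophic balance: in the Southern Hemisphere the Coriolis force deflects motion to the left, so the geostrophic wind blows 90° to the left of the pressure-gradient force (low pressure on the right).
Rotating 000° by 90° counterclockwise gives 270° — the wind blows toward the west.

270°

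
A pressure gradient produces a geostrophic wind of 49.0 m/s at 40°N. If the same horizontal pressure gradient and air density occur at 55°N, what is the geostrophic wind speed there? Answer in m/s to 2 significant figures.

38 m/s

With the same pressure gradient and density, V_g ∝ 1/f ∝ 1/sin φ.
V₂ = V₁ · sin φ₁ / sin φ₂ = 49.0 × sin 40° / sin 55°
V₂ = 49.0 × 0.6428/0.8192 = 38 m/s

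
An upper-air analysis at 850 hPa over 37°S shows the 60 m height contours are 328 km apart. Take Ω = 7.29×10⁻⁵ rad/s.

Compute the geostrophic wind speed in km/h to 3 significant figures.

Coriolis parameter at 37°S:
f = 2Ω sin φ = 2 × 7.29×10⁻⁵ × sin 37° = 8.77×10⁻⁵ s⁻¹
Height gradient: |∂Z/∂n| = 60 m / 328000 m = 1.83×10⁻⁴
On a pressure surface, geostrophic balance gives V_g = (g/f)|∂Z/∂n|:
V_g = 9.81 × 1.83×10⁻⁴ / 8.77×10⁻⁵ = 20.5 m/s
Converting: 20.5 m/s × 3.6 = 73.6 km/h

73.6 km/h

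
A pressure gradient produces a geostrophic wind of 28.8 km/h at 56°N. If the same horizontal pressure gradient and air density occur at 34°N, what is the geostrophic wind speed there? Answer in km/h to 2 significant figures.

43 km/h

With the same pressure gradient and density, V_g ∝ 1/f ∝ 1/sin φ.
V₂ = V₁ · sin φ₁ / sin φ₂ = 28.8 × sin 56° / sin 34°
V₂ = 28.8 × 0.8290/0.5592 = 43 km/h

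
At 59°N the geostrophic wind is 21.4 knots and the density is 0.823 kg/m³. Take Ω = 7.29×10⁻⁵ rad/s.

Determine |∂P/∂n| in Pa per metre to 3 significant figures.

1.13×10⁻³ Pa/m

Coriolis parameter at 59°N:
f = 2Ω sin φ = 2 × 7.29×10⁻⁵ × sin 59° = 1.25×10⁻⁴ s⁻¹
Wind speed in SI: 21.4 knots = 11.0 m/s
Geostrophic balance rearranged: |∂P/∂n| = f ρ V_g
|∂P/∂n| = 1.25×10⁻⁴ × 0.823 × 11.0 = 1.13×10⁻³ Pa/m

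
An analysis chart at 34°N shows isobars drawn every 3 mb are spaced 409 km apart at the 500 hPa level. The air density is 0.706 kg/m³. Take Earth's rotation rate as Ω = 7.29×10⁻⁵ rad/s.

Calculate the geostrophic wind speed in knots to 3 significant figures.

Coriolis parameter at 34°N:
f = 2Ω sin φ = 2 × 7.29×10⁻⁵ × sin 34° = 8.15×10⁻⁵ s⁻¹
Pressure gradient: |∂P/∂n| = 300 Pa / 409000 m = 7.33×10⁻⁴ Pa/m
Geostrophic balance (pressure-gradient force = Coriolis force):
V_g = (1/(fρ)) |∂P/∂n| = 7.33×10⁻⁴ / (8.15×10⁻⁵ × 0.706) = 12.7 m/s
Converting: 12.7 m/s × 1.944 = 24.8 knots

24.8 knots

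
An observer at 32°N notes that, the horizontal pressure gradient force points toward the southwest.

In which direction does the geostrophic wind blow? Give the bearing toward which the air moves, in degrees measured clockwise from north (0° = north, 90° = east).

The pressure-gradient force points toward the southwest (bearing 225°).
Geostrophic balance: in the Northern Hemisphere the Coriolis force deflects motion to the right, so the geostrophic wind blows 90° to the right of the pressure-gradient force (low pressure on the left).
Rotating 225° by 90° clockwise gives 315° — the wind blows toward the northwest.

315°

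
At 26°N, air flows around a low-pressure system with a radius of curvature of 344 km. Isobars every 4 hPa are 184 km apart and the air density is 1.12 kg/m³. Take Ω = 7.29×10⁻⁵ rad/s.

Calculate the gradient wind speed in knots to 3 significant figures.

33.2 knots

Coriolis parameter at 26°N:
f = 2Ω sin φ = 2 × 7.29×10⁻⁵ × sin 26° = 6.39×10⁻⁵ s⁻¹
Pressure gradient: |∂P/∂n| = 400 Pa / 184000 m = 2.17×10⁻³ Pa/m
Geostrophic speed: V_g = |∂P/∂n|/(fρ) = 2.17×10⁻³/(6.39×10⁻⁵ × 1.12) = 30.4 m/s
Around a low, centrifugal force acts outward with Coriolis, so pressure-gradient force balances both:
(1/ρ)|∂P/∂n| = fV + V²/R  →  V² + fR·V − fR·V_g = 0
With fR = 6.39×10⁻⁵ × 344×10³ m = 22.0 m/s:
V = [−fR + √((fR)² + 4 fR V_g)]/2 = [−22.0 + √(22.0² + 4×22.0×30.4)]/2 = 17.1 m/s
Subgeostrophic (V < V_g = 30.4 m/s), as expected around a low.
Converting: 17.1 m/s × 1.944 = 33.2 knots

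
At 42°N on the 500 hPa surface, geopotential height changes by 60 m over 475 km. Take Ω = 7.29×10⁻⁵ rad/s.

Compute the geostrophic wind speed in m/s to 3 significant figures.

Coriolis parameter at 42°N:
f = 2Ω sin φ = 2 × 7.29×10⁻⁵ × sin 42° = 9.76×10⁻⁵ s⁻¹
Height gradient: |∂Z/∂n| = 60 m / 475000 m = 1.26×10⁻⁴
On a pressure surface, geostrophic balance gives V_g = (g/f)|∂Z/∂n|:
V_g = 9.81 × 1.26×10⁻⁴ / 9.76×10⁻⁵ = 12.7 m/s

12.7 m/s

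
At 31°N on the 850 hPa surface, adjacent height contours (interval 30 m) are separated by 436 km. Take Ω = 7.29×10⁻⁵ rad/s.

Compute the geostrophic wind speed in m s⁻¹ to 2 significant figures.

9.0 m s⁻¹

Coriolis parameter at 31°N:
f = 2Ω sin φ = 2 × 7.29×10⁻⁵ × sin 31° = 7.51×10⁻⁵ s⁻¹
Height gradient: |∂Z/∂n| = 30 m / 436000 m = 6.88×10⁻⁵
On a pressure surface, geostrophic balance gives V_g = (g/f)|∂Z/∂n|:
V_g = 9.81 × 6.88×10⁻⁵ / 7.51×10⁻⁵ = 8.99 m/s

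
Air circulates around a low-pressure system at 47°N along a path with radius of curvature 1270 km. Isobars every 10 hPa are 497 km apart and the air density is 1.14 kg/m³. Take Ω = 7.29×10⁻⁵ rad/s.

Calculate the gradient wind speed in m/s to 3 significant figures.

14.9 m/s

Coriolis parameter at 47°N:
f = 2Ω sin φ = 2 × 7.29×10⁻⁵ × sin 47° = 1.07×10⁻⁴ s⁻¹
Pressure gradient: |∂P/∂n| = 1000 Pa / 497000 m = 2.01×10⁻³ Pa/m
Geostrophic speed: V_g = |∂P/∂n|/(fρ) = 2.01×10⁻³/(1.07×10⁻⁴ × 1.14) = 16.6 m/s
Around a low, centrifugal force acts outward with Coriolis, so pressure-gradient force balances both:
(1/ρ)|∂P/∂n| = fV + V²/R  →  V² + fR·V − fR·V_g = 0
With fR = 1.07×10⁻⁴ × 1270×10³ m = 135 m/s:
V = [−fR + √((fR)² + 4 fR V_g)]/2 = [−135 + √(135² + 4×135×16.6)]/2 = 14.9 m/s
Subgeostrophic (V < V_g = 16.6 m/s), as expected around a low.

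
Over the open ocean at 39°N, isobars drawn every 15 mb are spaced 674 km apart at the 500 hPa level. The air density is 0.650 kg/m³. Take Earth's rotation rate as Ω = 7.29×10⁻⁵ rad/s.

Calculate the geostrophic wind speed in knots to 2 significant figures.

73 knots

Coriolis parameter at 39°N:
f = 2Ω sin φ = 2 × 7.29×10⁻⁵ × sin 39° = 9.18×10⁻⁵ s⁻¹
Pressure gradient: |∂P/∂n| = 1500 Pa / 674000 m = 2.23×10⁻³ Pa/m
Geostrophic balance (pressure-gradient force = Coriolis force):
V_g = (1/(fρ)) |∂P/∂n| = 2.23×10⁻³ / (9.18×10⁻⁵ × 0.650) = 37.3 m/s
Converting: 37.3 m/s × 1.944 = 73 knots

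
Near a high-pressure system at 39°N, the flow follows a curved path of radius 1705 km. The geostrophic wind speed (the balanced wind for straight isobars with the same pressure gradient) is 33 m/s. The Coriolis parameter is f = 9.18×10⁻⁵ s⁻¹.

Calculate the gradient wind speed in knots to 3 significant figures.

Around a high, pressure-gradient force acts outward with centrifugal, so Coriolis balances both:
fV = (1/ρ)|∂P/∂n| + V²/R  →  V² − fR·V + fR·V_g = 0
With fR = 9.18×10⁻⁵ × 1705×10³ m = 157 m/s:
V = [fR − √((fR)² − 4 fR V_g)]/2 = [157 − √(157² − 4×157×33)]/2 = 47.3 m/s
Supergeostrophic (V > V_g = 33 m/s), as expected around a high.
Converting: 47.3 m/s × 1.944 = 91.9 knots

91.9 knots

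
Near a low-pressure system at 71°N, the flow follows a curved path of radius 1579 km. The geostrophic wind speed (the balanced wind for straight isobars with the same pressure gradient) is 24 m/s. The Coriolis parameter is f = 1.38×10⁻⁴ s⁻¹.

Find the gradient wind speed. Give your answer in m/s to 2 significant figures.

22 m/s

Around a low, centrifugal force acts outward with Coriolis, so pressure-gradient force balances both:
(1/ρ)|∂P/∂n| = fV + V²/R  →  V² + fR·V − fR·V_g = 0
With fR = 1.38×10⁻⁴ × 1579×10³ m = 218 m/s:
V = [−fR + √((fR)² + 4 fR V_g)]/2 = [−218 + √(218² + 4×218×24)]/2 = 21.8 m/s
Subgeostrophic (V < V_g = 24 m/s), as expected around a low.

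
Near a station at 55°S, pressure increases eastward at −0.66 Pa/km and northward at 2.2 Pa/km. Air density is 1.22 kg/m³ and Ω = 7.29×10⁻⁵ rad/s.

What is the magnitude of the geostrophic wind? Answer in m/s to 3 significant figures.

Coriolis parameter at 55°S:
f = 2Ω sin φ = 2 × 7.29×10⁻⁵ × sin 55° = 1.19×10⁻⁴ s⁻¹
In the Southern Hemisphere f is negative: f = −1.19×10⁻⁴ s⁻¹.
Component geostrophic relations (x east, y north):
u_g = −(1/(fρ)) ∂P/∂y,  v_g = (1/(fρ)) ∂P/∂x
u_g = −(2.2×10⁻³)/(−1.19×10⁻⁴ × 1.22) = 15.1 m/s;  v_g = (−0.66×10⁻³)/(−1.19×10⁻⁴ × 1.22) = 4.53 m/s
|V_g| = √(u_g² + v_g²) = 15.8 m/s

15.8 m/s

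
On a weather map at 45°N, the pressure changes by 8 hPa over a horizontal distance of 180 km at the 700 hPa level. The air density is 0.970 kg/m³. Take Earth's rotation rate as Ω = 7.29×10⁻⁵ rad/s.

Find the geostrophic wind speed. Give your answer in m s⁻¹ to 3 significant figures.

44.4 m s⁻¹

Coriolis parameter at 45°N:
f = 2Ω sin φ = 2 × 7.29×10⁻⁵ × sin 45° = 1.03×10⁻⁴ s⁻¹
Pressure gradient: |∂P/∂n| = 800 Pa / 180000 m = 4.44×10⁻³ Pa/m
Geostrophic balance (pressure-gradient force = Coriolis force):
V_g = (1/(fρ)) |∂P/∂n| = 4.44×10⁻³ / (1.03×10⁻⁴ × 0.970) = 44.4 m/s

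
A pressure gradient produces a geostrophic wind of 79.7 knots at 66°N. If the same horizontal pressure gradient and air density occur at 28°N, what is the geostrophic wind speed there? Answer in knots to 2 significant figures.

With the same pressure gradient and density, V_g ∝ 1/f ∝ 1/sin φ.
V₂ = V₁ · sin φ₁ / sin φ₂ = 79.7 × sin 66° / sin 28°
V₂ = 79.7 × 0.9135/0.4695 = 160 knots

160 knots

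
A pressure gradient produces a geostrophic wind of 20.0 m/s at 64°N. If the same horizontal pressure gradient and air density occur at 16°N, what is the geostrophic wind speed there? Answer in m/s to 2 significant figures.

With the same pressure gradient and density, V_g ∝ 1/f ∝ 1/sin φ.
V₂ = V₁ · sin φ₁ / sin φ₂ = 20.0 × sin 64° / sin 16°
V₂ = 20.0 × 0.8988/0.2756 = 65 m/s

65 m/s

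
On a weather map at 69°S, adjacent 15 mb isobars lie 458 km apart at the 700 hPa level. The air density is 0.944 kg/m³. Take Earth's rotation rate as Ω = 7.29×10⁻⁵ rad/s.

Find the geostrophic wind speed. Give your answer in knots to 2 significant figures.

50 knots

Coriolis parameter at 69°S:
f = 2Ω sin φ = 2 × 7.29×10⁻⁵ × sin 69° = 1.36×10⁻⁴ s⁻¹
Pressure gradient: |∂P/∂n| = 1500 Pa / 458000 m = 3.28×10⁻³ Pa/m
Geostrophic balance (pressure-gradient force = Coriolis force):
V_g = (1/(fρ)) |∂P/∂n| = 3.28×10⁻³ / (1.36×10⁻⁴ × 0.944) = 25.5 m/s
Converting: 25.5 m/s × 1.944 = 50 knots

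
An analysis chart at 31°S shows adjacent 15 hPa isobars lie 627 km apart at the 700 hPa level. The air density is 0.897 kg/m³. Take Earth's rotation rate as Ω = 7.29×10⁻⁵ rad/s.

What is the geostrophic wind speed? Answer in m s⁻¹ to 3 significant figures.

35.5 m s⁻¹

Coriolis parameter at 31°S:
f = 2Ω sin φ = 2 × 7.29×10⁻⁵ × sin 31° = 7.51×10⁻⁵ s⁻¹
Pressure gradient: |∂P/∂n| = 1500 Pa / 627000 m = 2.39×10⁻³ Pa/m
Geostrophic balance (pressure-gradient force = Coriolis force):
V_g = (1/(fρ)) |∂P/∂n| = 2.39×10⁻³ / (7.51×10⁻⁵ × 0.897) = 35.5 m/s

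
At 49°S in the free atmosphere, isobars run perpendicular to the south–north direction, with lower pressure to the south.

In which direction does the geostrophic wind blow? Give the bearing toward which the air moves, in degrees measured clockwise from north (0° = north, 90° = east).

The pressure-gradient force points toward the south (bearing 180°).
Geostrophic balance: in the Southern Hemisphere the Coriolis force deflects motion to the left, so the geostrophic wind blows 90° to the left of the pressure-gradient force (low pressure on the right).
Rotating 180° by 90° counterclockwise gives 090° — the wind blows toward the east.

090°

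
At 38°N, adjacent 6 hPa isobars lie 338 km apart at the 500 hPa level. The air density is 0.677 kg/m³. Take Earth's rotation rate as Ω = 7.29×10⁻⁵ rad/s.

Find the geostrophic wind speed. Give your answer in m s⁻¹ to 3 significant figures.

Coriolis parameter at 38°N:
f = 2Ω sin φ = 2 × 7.29×10⁻⁵ × sin 38° = 8.98×10⁻⁵ s⁻¹
Pressure gradient: |∂P/∂n| = 600 Pa / 338000 m = 1.78×10⁻³ Pa/m
Geostrophic balance (pressure-gradient force = Coriolis force):
V_g = (1/(fρ)) |∂P/∂n| = 1.78×10⁻³ / (8.98×10⁻⁵ × 0.677) = 29.2 m/s

29.2 m s⁻¹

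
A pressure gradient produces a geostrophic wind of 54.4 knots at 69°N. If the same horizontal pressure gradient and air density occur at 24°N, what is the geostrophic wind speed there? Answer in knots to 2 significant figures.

With the same pressure gradient and density, V_g ∝ 1/f ∝ 1/sin φ.
V₂ = V₁ · sin φ₁ / sin φ₂ = 54.4 × sin 69° / sin 24°
V₂ = 54.4 × 0.9336/0.4067 = 120 knots

120 knots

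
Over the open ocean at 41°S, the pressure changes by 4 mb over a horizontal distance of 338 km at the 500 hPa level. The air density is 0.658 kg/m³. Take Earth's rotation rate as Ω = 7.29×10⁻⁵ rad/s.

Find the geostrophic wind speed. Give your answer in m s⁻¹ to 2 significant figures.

19 m s⁻¹

Coriolis parameter at 41°S:
f = 2Ω sin φ = 2 × 7.29×10⁻⁵ × sin 41° = 9.57×10⁻⁵ s⁻¹
Pressure gradient: |∂P/∂n| = 400 Pa / 338000 m = 1.18×10⁻³ Pa/m
Geostrophic balance (pressure-gradient force = Coriolis force):
V_g = (1/(fρ)) |∂P/∂n| = 1.18×10⁻³ / (9.57×10⁻⁵ × 0.658) = 18.8 m/s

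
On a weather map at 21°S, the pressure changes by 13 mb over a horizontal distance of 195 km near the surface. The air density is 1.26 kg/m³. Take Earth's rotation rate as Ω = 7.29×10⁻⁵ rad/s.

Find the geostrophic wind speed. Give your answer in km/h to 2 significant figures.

360 km/h

Coriolis parameter at 21°S:
f = 2Ω sin φ = 2 × 7.29×10⁻⁵ × sin 21° = 5.23×10⁻⁵ s⁻¹
Pressure gradient: |∂P/∂n| = 1300 Pa / 195000 m = 6.67×10⁻³ Pa/m
Geostrophic balance (pressure-gradient force = Coriolis force):
V_g = (1/(fρ)) |∂P/∂n| = 6.67×10⁻³ / (5.23×10⁻⁵ × 1.26) = 101 m/s
Converting: 101 m/s × 3.6 = 360 km/h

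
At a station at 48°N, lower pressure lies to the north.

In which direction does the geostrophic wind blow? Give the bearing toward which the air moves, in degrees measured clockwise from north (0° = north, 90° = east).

090°

The pressure-gradient force points toward the north (bearing 000°).
Geostrophic balance: in the Northern Hemisphere the Coriolis force deflects motion to the right, so the geostrophic wind blows 90° to the right of the pressure-gradient force (low pressure on the left).
Rotating 000° by 90° clockwise gives 090° — the wind blows toward the east.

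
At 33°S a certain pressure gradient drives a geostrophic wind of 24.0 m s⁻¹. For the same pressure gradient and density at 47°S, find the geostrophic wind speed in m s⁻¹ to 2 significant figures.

With the same pressure gradient and density, V_g ∝ 1/f ∝ 1/sin φ.
V₂ = V₁ · sin φ₁ / sin φ₂ = 24.0 × sin 33° / sin 47°
V₂ = 24.0 × 0.5446/0.7314 = 18 m s⁻¹

18 m s⁻¹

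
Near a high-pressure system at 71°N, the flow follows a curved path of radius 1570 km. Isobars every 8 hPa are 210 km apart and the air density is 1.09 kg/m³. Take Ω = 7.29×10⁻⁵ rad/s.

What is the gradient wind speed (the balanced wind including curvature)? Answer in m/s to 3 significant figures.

29.3 m/s

Coriolis parameter at 71°N:
f = 2Ω sin φ = 2 × 7.29×10⁻⁵ × sin 71° = 1.38×10⁻⁴ s⁻¹
Pressure gradient: |∂P/∂n| = 800 Pa / 210000 m = 3.81×10⁻³ Pa/m
Geostrophic speed: V_g = |∂P/∂n|/(fρ) = 3.81×10⁻³/(1.38×10⁻⁴ × 1.09) = 25.4 m/s
Around a high, pressure-gradient force acts outward with centrifugal, so Coriolis balances both:
fV = (1/ρ)|∂P/∂n| + V²/R  →  V² − fR·V + fR·V_g = 0
With fR = 1.38×10⁻⁴ × 1570×10³ m = 216 m/s:
V = [fR − √((fR)² − 4 fR V_g)]/2 = [216 − √(216² − 4×216×25.4)]/2 = 29.3 m/s
Supergeostrophic (V > V_g = 25.4 m/s), as expected around a high.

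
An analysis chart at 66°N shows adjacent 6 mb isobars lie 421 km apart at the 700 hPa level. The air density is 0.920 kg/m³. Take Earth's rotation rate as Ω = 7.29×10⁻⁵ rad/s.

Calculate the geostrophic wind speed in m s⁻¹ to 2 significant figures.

Coriolis parameter at 66°N:
f = 2Ω sin φ = 2 × 7.29×10⁻⁵ × sin 66° = 1.33×10⁻⁴ s⁻¹
Pressure gradient: |∂P/∂n| = 600 Pa / 421000 m = 1.43×10⁻³ Pa/m
Geostrophic balance (pressure-gradient force = Coriolis force):
V_g = (1/(fρ)) |∂P/∂n| = 1.43×10⁻³ / (1.33×10⁻⁴ × 0.920) = 11.6 m/s

12 m s⁻¹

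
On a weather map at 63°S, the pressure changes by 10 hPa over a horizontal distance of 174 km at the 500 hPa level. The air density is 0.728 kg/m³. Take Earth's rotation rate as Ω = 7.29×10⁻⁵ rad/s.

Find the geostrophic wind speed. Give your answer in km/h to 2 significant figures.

Coriolis parameter at 63°S:
f = 2Ω sin φ = 2 × 7.29×10⁻⁵ × sin 63° = 1.30×10⁻⁴ s⁻¹
Pressure gradient: |∂P/∂n| = 1000 Pa / 174000 m = 5.75×10⁻³ Pa/m
Geostrophic balance (pressure-gradient force = Coriolis force):
V_g = (1/(fρ)) |∂P/∂n| = 5.75×10⁻³ / (1.30×10⁻⁴ × 0.728) = 60.8 m/s
Converting: 60.8 m/s × 3.6 = 220 km/h

220 km/h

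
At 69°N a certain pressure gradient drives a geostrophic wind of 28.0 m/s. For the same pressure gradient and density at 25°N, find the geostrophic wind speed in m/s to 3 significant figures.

61.9 m/s

With the same pressure gradient and density, V_g ∝ 1/f ∝ 1/sin φ.
V₂ = V₁ · sin φ₁ / sin φ₂ = 28.0 × sin 69° / sin 25°
V₂ = 28.0 × 0.9336/0.4226 = 61.9 m/s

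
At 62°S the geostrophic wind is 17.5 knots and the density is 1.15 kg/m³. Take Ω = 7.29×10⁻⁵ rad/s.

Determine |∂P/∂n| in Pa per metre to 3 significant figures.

Coriolis parameter at 62°S:
f = 2Ω sin φ = 2 × 7.29×10⁻⁵ × sin 62° = 1.29×10⁻⁴ s⁻¹
Wind speed in SI: 17.5 knots = 9.00 m/s
Geostrophic balance rearranged: |∂P/∂n| = f ρ V_g
|∂P/∂n| = 1.29×10⁻⁴ × 1.15 × 9.00 = 1.33×10⁻³ Pa/m

1.33×10⁻³ Pa/m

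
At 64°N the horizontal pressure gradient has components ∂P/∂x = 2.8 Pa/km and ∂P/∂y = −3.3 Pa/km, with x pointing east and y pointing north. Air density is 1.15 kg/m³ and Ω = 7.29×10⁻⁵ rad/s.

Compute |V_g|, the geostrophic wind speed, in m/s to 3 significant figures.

Coriolis parameter at 64°N:
f = 2Ω sin φ = 2 × 7.29×10⁻⁵ × sin 64° = 1.31×10⁻⁴ s⁻¹
Component geostrophic relations (x east, y north):
u_g = −(1/(fρ)) ∂P/∂y,  v_g = (1/(fρ)) ∂P/∂x
u_g = −(−3.3×10⁻³)/(1.31×10⁻⁴ × 1.15) = 21.9 m/s;  v_g = (2.8×10⁻³)/(1.31×10⁻⁴ × 1.15) = 18.6 m/s
|V_g| = √(u_g² + v_g²) = 28.7 m/s

28.7 m/s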